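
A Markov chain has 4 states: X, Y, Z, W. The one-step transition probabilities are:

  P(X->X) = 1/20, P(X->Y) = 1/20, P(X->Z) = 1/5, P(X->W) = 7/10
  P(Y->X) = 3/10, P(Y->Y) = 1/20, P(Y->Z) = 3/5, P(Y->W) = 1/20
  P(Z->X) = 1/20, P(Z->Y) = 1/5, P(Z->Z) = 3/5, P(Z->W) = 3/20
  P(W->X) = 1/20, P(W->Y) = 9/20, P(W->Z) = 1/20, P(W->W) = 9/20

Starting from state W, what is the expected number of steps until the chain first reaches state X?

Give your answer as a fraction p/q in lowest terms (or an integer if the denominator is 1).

Let h_i = expected steps to first reach X from state i.
Boundary: h_X = 0.
First-step equations for the other states:
  h_Y = 1 + 3/10*h_X + 1/20*h_Y + 3/5*h_Z + 1/20*h_W
  h_Z = 1 + 1/20*h_X + 1/5*h_Y + 3/5*h_Z + 3/20*h_W
  h_W = 1 + 1/20*h_X + 9/20*h_Y + 1/20*h_Z + 9/20*h_W

Substituting h_X = 0 and rearranging gives the linear system (I - Q) h = 1:
  [19/20, -3/5, -1/20] . (h_Y, h_Z, h_W) = 1
  [-1/5, 2/5, -3/20] . (h_Y, h_Z, h_W) = 1
  [-9/20, -1/20, 11/20] . (h_Y, h_Z, h_W) = 1

Solving yields:
  h_Y = 5240/687
  h_Z = 6640/687
  h_W = 6140/687

Starting state is W, so the expected hitting time is h_W = 6140/687.

Answer: 6140/687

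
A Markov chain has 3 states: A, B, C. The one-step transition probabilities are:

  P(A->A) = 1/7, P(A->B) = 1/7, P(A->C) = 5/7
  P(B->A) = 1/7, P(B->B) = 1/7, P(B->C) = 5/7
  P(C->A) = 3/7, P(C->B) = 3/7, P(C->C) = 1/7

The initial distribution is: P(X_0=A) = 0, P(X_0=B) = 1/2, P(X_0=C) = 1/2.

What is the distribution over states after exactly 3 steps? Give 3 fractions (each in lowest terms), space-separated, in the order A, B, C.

Propagating the distribution step by step (d_{t+1} = d_t * P):
d_0 = (A=0, B=1/2, C=1/2)
  d_1[A] = 0*1/7 + 1/2*1/7 + 1/2*3/7 = 2/7
  d_1[B] = 0*1/7 + 1/2*1/7 + 1/2*3/7 = 2/7
  d_1[C] = 0*5/7 + 1/2*5/7 + 1/2*1/7 = 3/7
d_1 = (A=2/7, B=2/7, C=3/7)
  d_2[A] = 2/7*1/7 + 2/7*1/7 + 3/7*3/7 = 13/49
  d_2[B] = 2/7*1/7 + 2/7*1/7 + 3/7*3/7 = 13/49
  d_2[C] = 2/7*5/7 + 2/7*5/7 + 3/7*1/7 = 23/49
d_2 = (A=13/49, B=13/49, C=23/49)
  d_3[A] = 13/49*1/7 + 13/49*1/7 + 23/49*3/7 = 95/343
  d_3[B] = 13/49*1/7 + 13/49*1/7 + 23/49*3/7 = 95/343
  d_3[C] = 13/49*5/7 + 13/49*5/7 + 23/49*1/7 = 153/343
d_3 = (A=95/343, B=95/343, C=153/343)

Answer: 95/343 95/343 153/343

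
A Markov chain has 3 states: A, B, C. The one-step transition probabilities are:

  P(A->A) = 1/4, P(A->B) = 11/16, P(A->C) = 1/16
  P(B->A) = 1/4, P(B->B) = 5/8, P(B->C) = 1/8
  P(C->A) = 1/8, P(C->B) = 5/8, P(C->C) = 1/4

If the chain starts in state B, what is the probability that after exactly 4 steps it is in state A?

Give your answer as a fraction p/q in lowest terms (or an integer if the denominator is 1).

Computing P^4 by repeated multiplication:
P^1 =
  A: [1/4, 11/16, 1/16]
  B: [1/4, 5/8, 1/8]
  C: [1/8, 5/8, 1/4]
P^2 =
  A: [31/128, 41/64, 15/128]
  B: [15/64, 41/64, 1/8]
  C: [7/32, 81/128, 19/128]
P^3 =
  A: [241/1024, 1311/2048, 255/2048]
  B: [15/64, 655/1024, 129/1024]
  C: [237/1024, 327/512, 133/1024]
P^4 =
  A: [3841/16384, 10481/16384, 1031/8192]
  B: [1919/8192, 655/1024, 1033/8192]
  C: [1915/8192, 10477/16384, 2077/16384]

(P^4)[B -> A] = 1919/8192

Answer: 1919/8192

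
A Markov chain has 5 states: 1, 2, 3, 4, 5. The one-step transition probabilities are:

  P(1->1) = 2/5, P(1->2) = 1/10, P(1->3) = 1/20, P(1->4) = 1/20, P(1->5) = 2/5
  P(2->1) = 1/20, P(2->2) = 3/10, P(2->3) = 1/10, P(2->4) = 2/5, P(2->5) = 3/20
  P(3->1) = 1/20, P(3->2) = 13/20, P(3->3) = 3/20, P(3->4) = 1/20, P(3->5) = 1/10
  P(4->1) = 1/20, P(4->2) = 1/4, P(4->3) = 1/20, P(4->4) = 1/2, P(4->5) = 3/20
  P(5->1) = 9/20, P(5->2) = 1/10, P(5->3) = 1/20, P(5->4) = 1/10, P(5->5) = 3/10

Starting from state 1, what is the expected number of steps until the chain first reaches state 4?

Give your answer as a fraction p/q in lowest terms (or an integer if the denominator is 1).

Let h_i = expected steps to first reach 4 from state i.
Boundary: h_4 = 0.
First-step equations for the other states:
  h_1 = 1 + 2/5*h_1 + 1/10*h_2 + 1/20*h_3 + 1/20*h_4 + 2/5*h_5
  h_2 = 1 + 1/20*h_1 + 3/10*h_2 + 1/10*h_3 + 2/5*h_4 + 3/20*h_5
  h_3 = 1 + 1/20*h_1 + 13/20*h_2 + 3/20*h_3 + 1/20*h_4 + 1/10*h_5
  h_5 = 1 + 9/20*h_1 + 1/10*h_2 + 1/20*h_3 + 1/10*h_4 + 3/10*h_5

Substituting h_4 = 0 and rearranging gives the linear system (I - Q) h = 1:
  [3/5, -1/10, -1/20, -2/5] . (h_1, h_2, h_3, h_5) = 1
  [-1/20, 7/10, -1/10, -3/20] . (h_1, h_2, h_3, h_5) = 1
  [-1/20, -13/20, 17/20, -1/10] . (h_1, h_2, h_3, h_5) = 1
  [-9/20, -1/10, -1/20, 7/10] . (h_1, h_2, h_3, h_5) = 1

Solving yields:
  h_1 = 24376/3041
  h_2 = 13672/3041
  h_3 = 18204/3041
  h_5 = 23268/3041

Starting state is 1, so the expected hitting time is h_1 = 24376/3041.

Answer: 24376/3041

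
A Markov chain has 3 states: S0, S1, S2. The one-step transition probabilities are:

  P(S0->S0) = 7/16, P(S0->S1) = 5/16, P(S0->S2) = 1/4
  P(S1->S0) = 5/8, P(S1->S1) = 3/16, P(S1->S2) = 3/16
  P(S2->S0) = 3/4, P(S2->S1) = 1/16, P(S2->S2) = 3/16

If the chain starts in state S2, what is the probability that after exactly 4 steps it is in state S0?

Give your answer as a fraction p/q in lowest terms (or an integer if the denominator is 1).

Answer: 17943/32768

Derivation:
Computing P^4 by repeated multiplication:
P^1 =
  S0: [7/16, 5/16, 1/4]
  S1: [5/8, 3/16, 3/16]
  S2: [3/4, 1/16, 3/16]
P^2 =
  S0: [147/256, 27/128, 55/256]
  S1: [17/32, 31/128, 29/128]
  S2: [65/128, 33/128, 15/64]
P^3 =
  S0: [2229/4096, 119/512, 915/4096]
  S1: [567/1024, 231/1024, 113/512]
  S2: [1145/2048, 227/1024, 449/2048]
P^4 =
  S0: [36103/65536, 3729/16384, 14517/65536]
  S1: [8991/16384, 1877/8192, 3639/16384]
  S2: [17943/32768, 471/2048, 7289/32768]

(P^4)[S2 -> S0] = 17943/32768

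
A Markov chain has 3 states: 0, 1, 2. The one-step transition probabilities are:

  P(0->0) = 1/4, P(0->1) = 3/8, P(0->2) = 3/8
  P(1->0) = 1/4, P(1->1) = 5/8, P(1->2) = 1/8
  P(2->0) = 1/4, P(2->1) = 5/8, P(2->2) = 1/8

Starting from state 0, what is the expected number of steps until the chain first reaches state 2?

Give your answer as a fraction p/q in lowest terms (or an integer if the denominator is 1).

Answer: 4

Derivation:
Let h_i = expected steps to first reach 2 from state i.
Boundary: h_2 = 0.
First-step equations for the other states:
  h_0 = 1 + 1/4*h_0 + 3/8*h_1 + 3/8*h_2
  h_1 = 1 + 1/4*h_0 + 5/8*h_1 + 1/8*h_2

Substituting h_2 = 0 and rearranging gives the linear system (I - Q) h = 1:
  [3/4, -3/8] . (h_0, h_1) = 1
  [-1/4, 3/8] . (h_0, h_1) = 1

Solving yields:
  h_0 = 4
  h_1 = 16/3

Starting state is 0, so the expected hitting time is h_0 = 4.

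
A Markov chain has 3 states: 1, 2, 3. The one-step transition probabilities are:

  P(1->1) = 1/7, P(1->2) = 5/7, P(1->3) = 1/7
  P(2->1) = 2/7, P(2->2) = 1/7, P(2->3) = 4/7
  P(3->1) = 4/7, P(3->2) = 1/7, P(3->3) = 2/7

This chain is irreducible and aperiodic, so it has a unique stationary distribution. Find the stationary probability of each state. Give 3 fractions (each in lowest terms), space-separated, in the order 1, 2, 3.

Answer: 1/3 1/3 1/3

Derivation:
The stationary distribution satisfies pi = pi * P, i.e.:
  pi_1 = 1/7*pi_1 + 2/7*pi_2 + 4/7*pi_3
  pi_2 = 5/7*pi_1 + 1/7*pi_2 + 1/7*pi_3
  pi_3 = 1/7*pi_1 + 4/7*pi_2 + 2/7*pi_3
with normalization: pi_1 + pi_2 + pi_3 = 1.

Using the first 2 balance equations plus normalization, the linear system A*pi = b is:
  [-6/7, 2/7, 4/7] . pi = 0
  [5/7, -6/7, 1/7] . pi = 0
  [1, 1, 1] . pi = 1

Solving yields:
  pi_1 = 1/3
  pi_2 = 1/3
  pi_3 = 1/3

Verification (pi * P):
  1/3*1/7 + 1/3*2/7 + 1/3*4/7 = 1/3 = pi_1  (ok)
  1/3*5/7 + 1/3*1/7 + 1/3*1/7 = 1/3 = pi_2  (ok)
  1/3*1/7 + 1/3*4/7 + 1/3*2/7 = 1/3 = pi_3  (ok)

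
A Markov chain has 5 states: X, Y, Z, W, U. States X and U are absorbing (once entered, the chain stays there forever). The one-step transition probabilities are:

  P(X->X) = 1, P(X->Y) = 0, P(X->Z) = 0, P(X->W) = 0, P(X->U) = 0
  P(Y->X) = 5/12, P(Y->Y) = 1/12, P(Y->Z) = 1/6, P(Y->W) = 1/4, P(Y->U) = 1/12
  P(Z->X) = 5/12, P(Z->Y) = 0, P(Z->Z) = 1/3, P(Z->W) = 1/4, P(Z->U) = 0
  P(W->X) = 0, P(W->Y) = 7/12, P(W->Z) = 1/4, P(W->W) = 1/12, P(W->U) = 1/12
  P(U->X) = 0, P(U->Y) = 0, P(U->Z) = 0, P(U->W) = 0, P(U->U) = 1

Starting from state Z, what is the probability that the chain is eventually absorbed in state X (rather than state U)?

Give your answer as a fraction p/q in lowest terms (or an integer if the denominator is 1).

Answer: 605/659

Derivation:
Let a_i = P(absorbed in X | start in state i).
Boundary conditions: a_X = 1, a_U = 0.
For each transient state i, a_i = sum_j P(i->j) * a_j:
  a_Y = 5/12*a_X + 1/12*a_Y + 1/6*a_Z + 1/4*a_W + 1/12*a_U
  a_Z = 5/12*a_X + 0*a_Y + 1/3*a_Z + 1/4*a_W + 0*a_U
  a_W = 0*a_X + 7/12*a_Y + 1/4*a_Z + 1/12*a_W + 1/12*a_U

Substituting a_X = 1 and a_U = 0, rearrange to (I - Q) a = r where r[i] = P(i -> X):
  [11/12, -1/6, -1/4] . (a_Y, a_Z, a_W) = 5/12
  [0, 2/3, -1/4] . (a_Y, a_Z, a_W) = 5/12
  [-7/12, -1/4, 11/12] . (a_Y, a_Z, a_W) = 0

Solving yields:
  a_Y = 550/659
  a_Z = 605/659
  a_W = 515/659

Starting state is Z, so the absorption probability is a_Z = 605/659.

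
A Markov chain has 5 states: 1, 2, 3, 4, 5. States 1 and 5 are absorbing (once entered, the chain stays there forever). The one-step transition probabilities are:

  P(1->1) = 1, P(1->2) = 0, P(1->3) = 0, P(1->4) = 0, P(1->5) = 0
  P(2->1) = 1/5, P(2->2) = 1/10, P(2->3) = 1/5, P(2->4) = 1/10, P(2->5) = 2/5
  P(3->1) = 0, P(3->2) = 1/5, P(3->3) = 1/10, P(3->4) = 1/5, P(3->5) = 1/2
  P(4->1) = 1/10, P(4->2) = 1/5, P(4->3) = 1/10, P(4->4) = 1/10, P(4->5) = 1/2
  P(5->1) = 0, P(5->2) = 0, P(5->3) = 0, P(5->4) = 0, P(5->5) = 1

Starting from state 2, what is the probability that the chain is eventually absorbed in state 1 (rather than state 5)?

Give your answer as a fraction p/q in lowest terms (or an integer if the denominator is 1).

Let a_i = P(absorbed in 1 | start in state i).
Boundary conditions: a_1 = 1, a_5 = 0.
For each transient state i, a_i = sum_j P(i->j) * a_j:
  a_2 = 1/5*a_1 + 1/10*a_2 + 1/5*a_3 + 1/10*a_4 + 2/5*a_5
  a_3 = 0*a_1 + 1/5*a_2 + 1/10*a_3 + 1/5*a_4 + 1/2*a_5
  a_4 = 1/10*a_1 + 1/5*a_2 + 1/10*a_3 + 1/10*a_4 + 1/2*a_5

Substituting a_1 = 1 and a_5 = 0, rearrange to (I - Q) a = r where r[i] = P(i -> 1):
  [9/10, -1/5, -1/10] . (a_2, a_3, a_4) = 1/5
  [-1/5, 9/10, -1/5] . (a_2, a_3, a_4) = 0
  [-1/5, -1/10, 9/10] . (a_2, a_3, a_4) = 1/10

Solving yields:
  a_2 = 171/647
  a_3 = 64/647
  a_4 = 117/647

Starting state is 2, so the absorption probability is a_2 = 171/647.

Answer: 171/647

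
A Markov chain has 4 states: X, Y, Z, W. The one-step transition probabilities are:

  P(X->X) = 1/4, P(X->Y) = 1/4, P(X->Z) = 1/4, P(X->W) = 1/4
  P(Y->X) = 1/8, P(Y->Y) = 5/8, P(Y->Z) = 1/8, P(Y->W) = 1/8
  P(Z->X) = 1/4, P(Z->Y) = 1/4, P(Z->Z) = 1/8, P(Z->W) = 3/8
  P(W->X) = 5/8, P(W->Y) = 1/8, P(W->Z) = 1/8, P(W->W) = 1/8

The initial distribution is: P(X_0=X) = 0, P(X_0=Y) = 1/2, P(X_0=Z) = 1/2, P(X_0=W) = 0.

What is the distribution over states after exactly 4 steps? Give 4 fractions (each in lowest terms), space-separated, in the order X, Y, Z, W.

Answer: 2277/8192 2985/8192 325/2048 815/4096

Derivation:
Propagating the distribution step by step (d_{t+1} = d_t * P):
d_0 = (X=0, Y=1/2, Z=1/2, W=0)
  d_1[X] = 0*1/4 + 1/2*1/8 + 1/2*1/4 + 0*5/8 = 3/16
  d_1[Y] = 0*1/4 + 1/2*5/8 + 1/2*1/4 + 0*1/8 = 7/16
  d_1[Z] = 0*1/4 + 1/2*1/8 + 1/2*1/8 + 0*1/8 = 1/8
  d_1[W] = 0*1/4 + 1/2*1/8 + 1/2*3/8 + 0*1/8 = 1/4
d_1 = (X=3/16, Y=7/16, Z=1/8, W=1/4)
  d_2[X] = 3/16*1/4 + 7/16*1/8 + 1/8*1/4 + 1/4*5/8 = 37/128
  d_2[Y] = 3/16*1/4 + 7/16*5/8 + 1/8*1/4 + 1/4*1/8 = 49/128
  d_2[Z] = 3/16*1/4 + 7/16*1/8 + 1/8*1/8 + 1/4*1/8 = 19/128
  d_2[W] = 3/16*1/4 + 7/16*1/8 + 1/8*3/8 + 1/4*1/8 = 23/128
d_2 = (X=37/128, Y=49/128, Z=19/128, W=23/128)
  d_3[X] = 37/128*1/4 + 49/128*1/8 + 19/128*1/4 + 23/128*5/8 = 69/256
  d_3[Y] = 37/128*1/4 + 49/128*5/8 + 19/128*1/4 + 23/128*1/8 = 95/256
  d_3[Z] = 37/128*1/4 + 49/128*1/8 + 19/128*1/8 + 23/128*1/8 = 165/1024
  d_3[W] = 37/128*1/4 + 49/128*1/8 + 19/128*3/8 + 23/128*1/8 = 203/1024
d_3 = (X=69/256, Y=95/256, Z=165/1024, W=203/1024)
  d_4[X] = 69/256*1/4 + 95/256*1/8 + 165/1024*1/4 + 203/1024*5/8 = 2277/8192
  d_4[Y] = 69/256*1/4 + 95/256*5/8 + 165/1024*1/4 + 203/1024*1/8 = 2985/8192
  d_4[Z] = 69/256*1/4 + 95/256*1/8 + 165/1024*1/8 + 203/1024*1/8 = 325/2048
  d_4[W] = 69/256*1/4 + 95/256*1/8 + 165/1024*3/8 + 203/1024*1/8 = 815/4096
d_4 = (X=2277/8192, Y=2985/8192, Z=325/2048, W=815/4096)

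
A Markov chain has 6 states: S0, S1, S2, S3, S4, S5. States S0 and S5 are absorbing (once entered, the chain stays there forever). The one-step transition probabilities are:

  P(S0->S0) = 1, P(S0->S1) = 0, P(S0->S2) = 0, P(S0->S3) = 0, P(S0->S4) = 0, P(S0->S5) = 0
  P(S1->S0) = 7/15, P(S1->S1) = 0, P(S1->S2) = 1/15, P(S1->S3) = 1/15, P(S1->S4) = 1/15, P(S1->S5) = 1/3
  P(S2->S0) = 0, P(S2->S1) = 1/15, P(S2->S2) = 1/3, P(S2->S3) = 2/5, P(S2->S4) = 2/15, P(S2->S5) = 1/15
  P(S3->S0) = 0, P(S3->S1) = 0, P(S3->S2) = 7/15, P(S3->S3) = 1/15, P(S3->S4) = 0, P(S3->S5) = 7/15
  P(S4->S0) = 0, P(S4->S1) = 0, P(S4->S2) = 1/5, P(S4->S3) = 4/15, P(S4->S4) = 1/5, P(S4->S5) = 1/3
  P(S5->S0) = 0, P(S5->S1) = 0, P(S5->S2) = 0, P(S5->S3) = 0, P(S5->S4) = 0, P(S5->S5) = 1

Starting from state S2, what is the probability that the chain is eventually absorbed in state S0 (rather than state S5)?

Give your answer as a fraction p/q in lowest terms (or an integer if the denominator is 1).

Let a_i = P(absorbed in S0 | start in state i).
Boundary conditions: a_S0 = 1, a_S5 = 0.
For each transient state i, a_i = sum_j P(i->j) * a_j:
  a_S1 = 7/15*a_S0 + 0*a_S1 + 1/15*a_S2 + 1/15*a_S3 + 1/15*a_S4 + 1/3*a_S5
  a_S2 = 0*a_S0 + 1/15*a_S1 + 1/3*a_S2 + 2/5*a_S3 + 2/15*a_S4 + 1/15*a_S5
  a_S3 = 0*a_S0 + 0*a_S1 + 7/15*a_S2 + 1/15*a_S3 + 0*a_S4 + 7/15*a_S5
  a_S4 = 0*a_S0 + 0*a_S1 + 1/5*a_S2 + 4/15*a_S3 + 1/5*a_S4 + 1/3*a_S5

Substituting a_S0 = 1 and a_S5 = 0, rearrange to (I - Q) a = r where r[i] = P(i -> S0):
  [1, -1/15, -1/15, -1/15] . (a_S1, a_S2, a_S3, a_S4) = 7/15
  [-1/15, 2/3, -2/5, -2/15] . (a_S1, a_S2, a_S3, a_S4) = 0
  [0, -7/15, 14/15, 0] . (a_S1, a_S2, a_S3, a_S4) = 0
  [0, -1/5, -4/15, 4/5] . (a_S1, a_S2, a_S3, a_S4) = 0

Solving yields:
  a_S1 = 518/1087
  a_S2 = 84/1087
  a_S3 = 42/1087
  a_S4 = 35/1087

Starting state is S2, so the absorption probability is a_S2 = 84/1087.

Answer: 84/1087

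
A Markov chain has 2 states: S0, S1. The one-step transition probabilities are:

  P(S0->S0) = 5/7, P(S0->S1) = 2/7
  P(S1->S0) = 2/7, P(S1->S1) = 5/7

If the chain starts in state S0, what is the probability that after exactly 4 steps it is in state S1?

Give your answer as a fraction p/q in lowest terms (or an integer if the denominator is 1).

Computing P^4 by repeated multiplication:
P^1 =
  S0: [5/7, 2/7]
  S1: [2/7, 5/7]
P^2 =
  S0: [29/49, 20/49]
  S1: [20/49, 29/49]
P^3 =
  S0: [185/343, 158/343]
  S1: [158/343, 185/343]
P^4 =
  S0: [1241/2401, 1160/2401]
  S1: [1160/2401, 1241/2401]

(P^4)[S0 -> S1] = 1160/2401

Answer: 1160/2401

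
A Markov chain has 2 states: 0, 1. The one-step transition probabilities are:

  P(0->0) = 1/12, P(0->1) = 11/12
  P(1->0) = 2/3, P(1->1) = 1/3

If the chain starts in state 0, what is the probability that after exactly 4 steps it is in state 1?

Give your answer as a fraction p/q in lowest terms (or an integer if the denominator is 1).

Computing P^4 by repeated multiplication:
P^1 =
  0: [1/12, 11/12]
  1: [2/3, 1/3]
P^2 =
  0: [89/144, 55/144]
  1: [5/18, 13/18]
P^3 =
  0: [529/1728, 1199/1728]
  1: [109/216, 107/216]
P^4 =
  0: [10121/20736, 10615/20736]
  1: [965/2592, 1627/2592]

(P^4)[0 -> 1] = 10615/20736

Answer: 10615/20736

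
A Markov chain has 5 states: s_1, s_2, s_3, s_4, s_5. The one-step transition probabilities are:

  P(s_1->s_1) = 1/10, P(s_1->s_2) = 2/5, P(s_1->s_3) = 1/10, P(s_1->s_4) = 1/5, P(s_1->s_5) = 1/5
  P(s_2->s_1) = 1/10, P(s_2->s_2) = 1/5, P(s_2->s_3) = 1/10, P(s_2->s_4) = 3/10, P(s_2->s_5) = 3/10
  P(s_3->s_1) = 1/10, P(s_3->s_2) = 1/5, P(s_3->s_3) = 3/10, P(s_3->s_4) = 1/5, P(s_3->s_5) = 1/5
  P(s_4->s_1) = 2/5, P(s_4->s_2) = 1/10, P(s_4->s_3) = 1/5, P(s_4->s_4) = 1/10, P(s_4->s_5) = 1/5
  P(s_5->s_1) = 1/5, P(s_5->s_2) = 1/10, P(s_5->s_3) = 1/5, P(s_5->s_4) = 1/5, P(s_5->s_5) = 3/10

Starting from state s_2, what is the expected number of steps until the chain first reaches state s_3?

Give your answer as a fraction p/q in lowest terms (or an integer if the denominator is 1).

Answer: 1535/226

Derivation:
Let h_i = expected steps to first reach s_3 from state i.
Boundary: h_s_3 = 0.
First-step equations for the other states:
  h_s_1 = 1 + 1/10*h_s_1 + 2/5*h_s_2 + 1/10*h_s_3 + 1/5*h_s_4 + 1/5*h_s_5
  h_s_2 = 1 + 1/10*h_s_1 + 1/5*h_s_2 + 1/10*h_s_3 + 3/10*h_s_4 + 3/10*h_s_5
  h_s_4 = 1 + 2/5*h_s_1 + 1/10*h_s_2 + 1/5*h_s_3 + 1/10*h_s_4 + 1/5*h_s_5
  h_s_5 = 1 + 1/5*h_s_1 + 1/10*h_s_2 + 1/5*h_s_3 + 1/5*h_s_4 + 3/10*h_s_5

Substituting h_s_3 = 0 and rearranging gives the linear system (I - Q) h = 1:
  [9/10, -2/5, -1/5, -1/5] . (h_s_1, h_s_2, h_s_4, h_s_5) = 1
  [-1/10, 4/5, -3/10, -3/10] . (h_s_1, h_s_2, h_s_4, h_s_5) = 1
  [-2/5, -1/10, 9/10, -1/5] . (h_s_1, h_s_2, h_s_4, h_s_5) = 1
  [-1/5, -1/10, -1/5, 7/10] . (h_s_1, h_s_2, h_s_4, h_s_5) = 1

Solving yields:
  h_s_1 = 780/113
  h_s_2 = 1535/226
  h_s_4 = 1425/226
  h_s_5 = 1395/226

Starting state is s_2, so the expected hitting time is h_s_2 = 1535/226.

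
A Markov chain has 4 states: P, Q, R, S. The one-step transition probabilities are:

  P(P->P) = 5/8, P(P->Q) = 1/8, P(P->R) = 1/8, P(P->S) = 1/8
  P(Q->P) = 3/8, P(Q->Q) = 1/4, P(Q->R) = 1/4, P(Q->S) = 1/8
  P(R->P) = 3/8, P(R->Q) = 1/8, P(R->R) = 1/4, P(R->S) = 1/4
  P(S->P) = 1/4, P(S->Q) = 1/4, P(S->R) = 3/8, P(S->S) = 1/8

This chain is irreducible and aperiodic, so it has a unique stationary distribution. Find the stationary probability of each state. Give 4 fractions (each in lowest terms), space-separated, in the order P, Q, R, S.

Answer: 179/377 62/377 79/377 57/377

Derivation:
The stationary distribution satisfies pi = pi * P, i.e.:
  pi_P = 5/8*pi_P + 3/8*pi_Q + 3/8*pi_R + 1/4*pi_S
  pi_Q = 1/8*pi_P + 1/4*pi_Q + 1/8*pi_R + 1/4*pi_S
  pi_R = 1/8*pi_P + 1/4*pi_Q + 1/4*pi_R + 3/8*pi_S
  pi_S = 1/8*pi_P + 1/8*pi_Q + 1/4*pi_R + 1/8*pi_S
with normalization: pi_P + pi_Q + pi_R + pi_S = 1.

Using the first 3 balance equations plus normalization, the linear system A*pi = b is:
  [-3/8, 3/8, 3/8, 1/4] . pi = 0
  [1/8, -3/4, 1/8, 1/4] . pi = 0
  [1/8, 1/4, -3/4, 3/8] . pi = 0
  [1, 1, 1, 1] . pi = 1

Solving yields:
  pi_P = 179/377
  pi_Q = 62/377
  pi_R = 79/377
  pi_S = 57/377

Verification (pi * P):
  179/377*5/8 + 62/377*3/8 + 79/377*3/8 + 57/377*1/4 = 179/377 = pi_P  (ok)
  179/377*1/8 + 62/377*1/4 + 79/377*1/8 + 57/377*1/4 = 62/377 = pi_Q  (ok)
  179/377*1/8 + 62/377*1/4 + 79/377*1/4 + 57/377*3/8 = 79/377 = pi_R  (ok)
  179/377*1/8 + 62/377*1/8 + 79/377*1/4 + 57/377*1/8 = 57/377 = pi_S  (ok)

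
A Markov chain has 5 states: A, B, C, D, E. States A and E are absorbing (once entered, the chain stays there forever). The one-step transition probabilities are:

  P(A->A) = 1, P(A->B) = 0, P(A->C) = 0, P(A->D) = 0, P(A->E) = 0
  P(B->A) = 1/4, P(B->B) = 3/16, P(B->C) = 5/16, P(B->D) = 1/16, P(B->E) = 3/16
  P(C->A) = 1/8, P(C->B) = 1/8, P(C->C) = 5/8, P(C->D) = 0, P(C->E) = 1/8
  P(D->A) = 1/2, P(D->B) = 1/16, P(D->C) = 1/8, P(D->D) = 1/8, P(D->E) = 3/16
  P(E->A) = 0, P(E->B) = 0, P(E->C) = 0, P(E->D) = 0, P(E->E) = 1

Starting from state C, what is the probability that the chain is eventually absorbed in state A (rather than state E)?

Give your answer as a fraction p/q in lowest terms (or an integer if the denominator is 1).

Let a_i = P(absorbed in A | start in state i).
Boundary conditions: a_A = 1, a_E = 0.
For each transient state i, a_i = sum_j P(i->j) * a_j:
  a_B = 1/4*a_A + 3/16*a_B + 5/16*a_C + 1/16*a_D + 3/16*a_E
  a_C = 1/8*a_A + 1/8*a_B + 5/8*a_C + 0*a_D + 1/8*a_E
  a_D = 1/2*a_A + 1/16*a_B + 1/8*a_C + 1/8*a_D + 3/16*a_E

Substituting a_A = 1 and a_E = 0, rearrange to (I - Q) a = r where r[i] = P(i -> A):
  [13/16, -5/16, -1/16] . (a_B, a_C, a_D) = 1/4
  [-1/8, 3/8, 0] . (a_B, a_C, a_D) = 1/8
  [-1/16, -1/8, 7/8] . (a_B, a_C, a_D) = 1/2

Solving yields:
  a_B = 88/157
  a_C = 245/471
  a_D = 323/471

Starting state is C, so the absorption probability is a_C = 245/471.

Answer: 245/471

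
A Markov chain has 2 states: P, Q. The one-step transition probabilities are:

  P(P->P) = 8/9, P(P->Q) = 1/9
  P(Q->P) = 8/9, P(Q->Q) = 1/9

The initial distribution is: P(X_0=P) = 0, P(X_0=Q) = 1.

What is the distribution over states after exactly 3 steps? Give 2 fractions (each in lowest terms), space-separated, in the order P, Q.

Propagating the distribution step by step (d_{t+1} = d_t * P):
d_0 = (P=0, Q=1)
  d_1[P] = 0*8/9 + 1*8/9 = 8/9
  d_1[Q] = 0*1/9 + 1*1/9 = 1/9
d_1 = (P=8/9, Q=1/9)
  d_2[P] = 8/9*8/9 + 1/9*8/9 = 8/9
  d_2[Q] = 8/9*1/9 + 1/9*1/9 = 1/9
d_2 = (P=8/9, Q=1/9)
  d_3[P] = 8/9*8/9 + 1/9*8/9 = 8/9
  d_3[Q] = 8/9*1/9 + 1/9*1/9 = 1/9
d_3 = (P=8/9, Q=1/9)

Answer: 8/9 1/9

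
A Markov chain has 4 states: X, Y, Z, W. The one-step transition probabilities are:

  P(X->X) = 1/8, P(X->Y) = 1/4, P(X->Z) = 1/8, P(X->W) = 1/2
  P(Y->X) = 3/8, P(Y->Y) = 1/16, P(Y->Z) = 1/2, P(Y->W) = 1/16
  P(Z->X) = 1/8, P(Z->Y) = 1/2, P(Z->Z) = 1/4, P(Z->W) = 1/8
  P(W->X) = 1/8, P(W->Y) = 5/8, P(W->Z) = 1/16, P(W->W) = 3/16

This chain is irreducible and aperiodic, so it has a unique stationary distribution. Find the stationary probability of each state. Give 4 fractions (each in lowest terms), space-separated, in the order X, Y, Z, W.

Answer: 595/2872 118/359 775/2872 279/1436

Derivation:
The stationary distribution satisfies pi = pi * P, i.e.:
  pi_X = 1/8*pi_X + 3/8*pi_Y + 1/8*pi_Z + 1/8*pi_W
  pi_Y = 1/4*pi_X + 1/16*pi_Y + 1/2*pi_Z + 5/8*pi_W
  pi_Z = 1/8*pi_X + 1/2*pi_Y + 1/4*pi_Z + 1/16*pi_W
  pi_W = 1/2*pi_X + 1/16*pi_Y + 1/8*pi_Z + 3/16*pi_W
with normalization: pi_X + pi_Y + pi_Z + pi_W = 1.

Using the first 3 balance equations plus normalization, the linear system A*pi = b is:
  [-7/8, 3/8, 1/8, 1/8] . pi = 0
  [1/4, -15/16, 1/2, 5/8] . pi = 0
  [1/8, 1/2, -3/4, 1/16] . pi = 0
  [1, 1, 1, 1] . pi = 1

Solving yields:
  pi_X = 595/2872
  pi_Y = 118/359
  pi_Z = 775/2872
  pi_W = 279/1436

Verification (pi * P):
  595/2872*1/8 + 118/359*3/8 + 775/2872*1/8 + 279/1436*1/8 = 595/2872 = pi_X  (ok)
  595/2872*1/4 + 118/359*1/16 + 775/2872*1/2 + 279/1436*5/8 = 118/359 = pi_Y  (ok)
  595/2872*1/8 + 118/359*1/2 + 775/2872*1/4 + 279/1436*1/16 = 775/2872 = pi_Z  (ok)
  595/2872*1/2 + 118/359*1/16 + 775/2872*1/8 + 279/1436*3/16 = 279/1436 = pi_W  (ok)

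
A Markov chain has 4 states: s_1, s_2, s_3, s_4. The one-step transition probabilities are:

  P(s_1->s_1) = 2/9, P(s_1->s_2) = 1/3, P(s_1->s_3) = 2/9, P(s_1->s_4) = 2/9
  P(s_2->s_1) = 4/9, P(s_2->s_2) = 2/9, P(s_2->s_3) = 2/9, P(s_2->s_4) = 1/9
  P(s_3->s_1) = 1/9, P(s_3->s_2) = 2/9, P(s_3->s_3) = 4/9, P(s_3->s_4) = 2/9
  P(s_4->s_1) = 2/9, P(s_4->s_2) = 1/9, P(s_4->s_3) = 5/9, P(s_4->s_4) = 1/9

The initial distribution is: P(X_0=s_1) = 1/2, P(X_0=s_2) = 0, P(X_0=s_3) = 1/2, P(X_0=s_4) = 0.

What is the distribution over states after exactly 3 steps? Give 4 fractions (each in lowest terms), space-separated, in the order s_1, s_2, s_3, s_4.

Answer: 167/729 337/1458 175/486 131/729

Derivation:
Propagating the distribution step by step (d_{t+1} = d_t * P):
d_0 = (s_1=1/2, s_2=0, s_3=1/2, s_4=0)
  d_1[s_1] = 1/2*2/9 + 0*4/9 + 1/2*1/9 + 0*2/9 = 1/6
  d_1[s_2] = 1/2*1/3 + 0*2/9 + 1/2*2/9 + 0*1/9 = 5/18
  d_1[s_3] = 1/2*2/9 + 0*2/9 + 1/2*4/9 + 0*5/9 = 1/3
  d_1[s_4] = 1/2*2/9 + 0*1/9 + 1/2*2/9 + 0*1/9 = 2/9
d_1 = (s_1=1/6, s_2=5/18, s_3=1/3, s_4=2/9)
  d_2[s_1] = 1/6*2/9 + 5/18*4/9 + 1/3*1/9 + 2/9*2/9 = 20/81
  d_2[s_2] = 1/6*1/3 + 5/18*2/9 + 1/3*2/9 + 2/9*1/9 = 35/162
  d_2[s_3] = 1/6*2/9 + 5/18*2/9 + 1/3*4/9 + 2/9*5/9 = 10/27
  d_2[s_4] = 1/6*2/9 + 5/18*1/9 + 1/3*2/9 + 2/9*1/9 = 1/6
d_2 = (s_1=20/81, s_2=35/162, s_3=10/27, s_4=1/6)
  d_3[s_1] = 20/81*2/9 + 35/162*4/9 + 10/27*1/9 + 1/6*2/9 = 167/729
  d_3[s_2] = 20/81*1/3 + 35/162*2/9 + 10/27*2/9 + 1/6*1/9 = 337/1458
  d_3[s_3] = 20/81*2/9 + 35/162*2/9 + 10/27*4/9 + 1/6*5/9 = 175/486
  d_3[s_4] = 20/81*2/9 + 35/162*1/9 + 10/27*2/9 + 1/6*1/9 = 131/729
d_3 = (s_1=167/729, s_2=337/1458, s_3=175/486, s_4=131/729)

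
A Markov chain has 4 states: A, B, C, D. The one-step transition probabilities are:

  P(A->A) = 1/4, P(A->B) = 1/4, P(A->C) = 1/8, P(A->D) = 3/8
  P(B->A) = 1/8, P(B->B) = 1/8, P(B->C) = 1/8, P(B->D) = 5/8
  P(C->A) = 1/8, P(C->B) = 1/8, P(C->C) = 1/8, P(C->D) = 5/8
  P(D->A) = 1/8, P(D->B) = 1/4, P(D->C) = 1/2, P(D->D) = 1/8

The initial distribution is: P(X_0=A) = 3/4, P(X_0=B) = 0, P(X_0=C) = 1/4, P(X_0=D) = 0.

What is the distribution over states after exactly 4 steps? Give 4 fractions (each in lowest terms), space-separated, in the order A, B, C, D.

Propagating the distribution step by step (d_{t+1} = d_t * P):
d_0 = (A=3/4, B=0, C=1/4, D=0)
  d_1[A] = 3/4*1/4 + 0*1/8 + 1/4*1/8 + 0*1/8 = 7/32
  d_1[B] = 3/4*1/4 + 0*1/8 + 1/4*1/8 + 0*1/4 = 7/32
  d_1[C] = 3/4*1/8 + 0*1/8 + 1/4*1/8 + 0*1/2 = 1/8
  d_1[D] = 3/4*3/8 + 0*5/8 + 1/4*5/8 + 0*1/8 = 7/16
d_1 = (A=7/32, B=7/32, C=1/8, D=7/16)
  d_2[A] = 7/32*1/4 + 7/32*1/8 + 1/8*1/8 + 7/16*1/8 = 39/256
  d_2[B] = 7/32*1/4 + 7/32*1/8 + 1/8*1/8 + 7/16*1/4 = 53/256
  d_2[C] = 7/32*1/8 + 7/32*1/8 + 1/8*1/8 + 7/16*1/2 = 37/128
  d_2[D] = 7/32*3/8 + 7/32*5/8 + 1/8*5/8 + 7/16*1/8 = 45/128
d_2 = (A=39/256, B=53/256, C=37/128, D=45/128)
  d_3[A] = 39/256*1/4 + 53/256*1/8 + 37/128*1/8 + 45/128*1/8 = 295/2048
  d_3[B] = 39/256*1/4 + 53/256*1/8 + 37/128*1/8 + 45/128*1/4 = 385/2048
  d_3[C] = 39/256*1/8 + 53/256*1/8 + 37/128*1/8 + 45/128*1/2 = 263/1024
  d_3[D] = 39/256*3/8 + 53/256*5/8 + 37/128*5/8 + 45/128*1/8 = 421/1024
d_3 = (A=295/2048, B=385/2048, C=263/1024, D=421/1024)
  d_4[A] = 295/2048*1/4 + 385/2048*1/8 + 263/1024*1/8 + 421/1024*1/8 = 2343/16384
  d_4[B] = 295/2048*1/4 + 385/2048*1/8 + 263/1024*1/8 + 421/1024*1/4 = 3185/16384
  d_4[C] = 295/2048*1/8 + 385/2048*1/8 + 263/1024*1/8 + 421/1024*1/2 = 2287/8192
  d_4[D] = 295/2048*3/8 + 385/2048*5/8 + 263/1024*5/8 + 421/1024*1/8 = 3141/8192
d_4 = (A=2343/16384, B=3185/16384, C=2287/8192, D=3141/8192)

Answer: 2343/16384 3185/16384 2287/8192 3141/8192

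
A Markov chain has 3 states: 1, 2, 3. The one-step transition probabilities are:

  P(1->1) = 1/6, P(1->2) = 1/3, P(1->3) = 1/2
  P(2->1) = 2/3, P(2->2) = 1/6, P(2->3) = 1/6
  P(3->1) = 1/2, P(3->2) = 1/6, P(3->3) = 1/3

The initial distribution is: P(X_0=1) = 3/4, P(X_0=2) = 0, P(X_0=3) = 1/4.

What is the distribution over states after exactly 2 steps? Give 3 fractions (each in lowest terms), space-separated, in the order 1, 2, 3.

Propagating the distribution step by step (d_{t+1} = d_t * P):
d_0 = (1=3/4, 2=0, 3=1/4)
  d_1[1] = 3/4*1/6 + 0*2/3 + 1/4*1/2 = 1/4
  d_1[2] = 3/4*1/3 + 0*1/6 + 1/4*1/6 = 7/24
  d_1[3] = 3/4*1/2 + 0*1/6 + 1/4*1/3 = 11/24
d_1 = (1=1/4, 2=7/24, 3=11/24)
  d_2[1] = 1/4*1/6 + 7/24*2/3 + 11/24*1/2 = 67/144
  d_2[2] = 1/4*1/3 + 7/24*1/6 + 11/24*1/6 = 5/24
  d_2[3] = 1/4*1/2 + 7/24*1/6 + 11/24*1/3 = 47/144
d_2 = (1=67/144, 2=5/24, 3=47/144)

Answer: 67/144 5/24 47/144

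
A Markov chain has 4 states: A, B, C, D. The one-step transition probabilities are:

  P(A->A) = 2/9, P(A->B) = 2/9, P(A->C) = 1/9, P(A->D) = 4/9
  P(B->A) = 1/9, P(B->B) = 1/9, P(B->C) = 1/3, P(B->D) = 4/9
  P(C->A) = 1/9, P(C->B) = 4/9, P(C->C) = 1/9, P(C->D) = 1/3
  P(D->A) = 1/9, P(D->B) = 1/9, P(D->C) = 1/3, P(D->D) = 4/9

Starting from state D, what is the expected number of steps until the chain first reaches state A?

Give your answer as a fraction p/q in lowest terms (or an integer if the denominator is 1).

Answer: 9

Derivation:
Let h_i = expected steps to first reach A from state i.
Boundary: h_A = 0.
First-step equations for the other states:
  h_B = 1 + 1/9*h_A + 1/9*h_B + 1/3*h_C + 4/9*h_D
  h_C = 1 + 1/9*h_A + 4/9*h_B + 1/9*h_C + 1/3*h_D
  h_D = 1 + 1/9*h_A + 1/9*h_B + 1/3*h_C + 4/9*h_D

Substituting h_A = 0 and rearranging gives the linear system (I - Q) h = 1:
  [8/9, -1/3, -4/9] . (h_B, h_C, h_D) = 1
  [-4/9, 8/9, -1/3] . (h_B, h_C, h_D) = 1
  [-1/9, -1/3, 5/9] . (h_B, h_C, h_D) = 1

Solving yields:
  h_B = 9
  h_C = 9
  h_D = 9

Starting state is D, so the expected hitting time is h_D = 9.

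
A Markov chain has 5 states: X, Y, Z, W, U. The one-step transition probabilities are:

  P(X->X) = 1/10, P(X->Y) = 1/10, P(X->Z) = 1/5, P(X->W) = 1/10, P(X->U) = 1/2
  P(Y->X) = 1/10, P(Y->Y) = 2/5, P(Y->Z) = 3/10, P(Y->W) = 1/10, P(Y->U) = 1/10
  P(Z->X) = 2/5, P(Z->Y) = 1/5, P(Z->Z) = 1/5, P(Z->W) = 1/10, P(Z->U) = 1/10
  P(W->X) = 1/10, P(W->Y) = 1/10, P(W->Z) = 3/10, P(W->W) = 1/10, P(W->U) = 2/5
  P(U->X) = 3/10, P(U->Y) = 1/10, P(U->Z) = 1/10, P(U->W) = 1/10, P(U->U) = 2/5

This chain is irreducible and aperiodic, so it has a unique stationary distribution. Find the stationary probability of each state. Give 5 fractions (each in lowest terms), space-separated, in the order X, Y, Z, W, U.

Answer: 804/3635 621/3635 712/3635 1/10 2269/7270

Derivation:
The stationary distribution satisfies pi = pi * P, i.e.:
  pi_X = 1/10*pi_X + 1/10*pi_Y + 2/5*pi_Z + 1/10*pi_W + 3/10*pi_U
  pi_Y = 1/10*pi_X + 2/5*pi_Y + 1/5*pi_Z + 1/10*pi_W + 1/10*pi_U
  pi_Z = 1/5*pi_X + 3/10*pi_Y + 1/5*pi_Z + 3/10*pi_W + 1/10*pi_U
  pi_W = 1/10*pi_X + 1/10*pi_Y + 1/10*pi_Z + 1/10*pi_W + 1/10*pi_U
  pi_U = 1/2*pi_X + 1/10*pi_Y + 1/10*pi_Z + 2/5*pi_W + 2/5*pi_U
with normalization: pi_X + pi_Y + pi_Z + pi_W + pi_U = 1.

Using the first 4 balance equations plus normalization, the linear system A*pi = b is:
  [-9/10, 1/10, 2/5, 1/10, 3/10] . pi = 0
  [1/10, -3/5, 1/5, 1/10, 1/10] . pi = 0
  [1/5, 3/10, -4/5, 3/10, 1/10] . pi = 0
  [1/10, 1/10, 1/10, -9/10, 1/10] . pi = 0
  [1, 1, 1, 1, 1] . pi = 1

Solving yields:
  pi_X = 804/3635
  pi_Y = 621/3635
  pi_Z = 712/3635
  pi_W = 1/10
  pi_U = 2269/7270

Verification (pi * P):
  804/3635*1/10 + 621/3635*1/10 + 712/3635*2/5 + 1/10*1/10 + 2269/7270*3/10 = 804/3635 = pi_X  (ok)
  804/3635*1/10 + 621/3635*2/5 + 712/3635*1/5 + 1/10*1/10 + 2269/7270*1/10 = 621/3635 = pi_Y  (ok)
  804/3635*1/5 + 621/3635*3/10 + 712/3635*1/5 + 1/10*3/10 + 2269/7270*1/10 = 712/3635 = pi_Z  (ok)
  804/3635*1/10 + 621/3635*1/10 + 712/3635*1/10 + 1/10*1/10 + 2269/7270*1/10 = 1/10 = pi_W  (ok)
  804/3635*1/2 + 621/3635*1/10 + 712/3635*1/10 + 1/10*2/5 + 2269/7270*2/5 = 2269/7270 = pi_U  (ok)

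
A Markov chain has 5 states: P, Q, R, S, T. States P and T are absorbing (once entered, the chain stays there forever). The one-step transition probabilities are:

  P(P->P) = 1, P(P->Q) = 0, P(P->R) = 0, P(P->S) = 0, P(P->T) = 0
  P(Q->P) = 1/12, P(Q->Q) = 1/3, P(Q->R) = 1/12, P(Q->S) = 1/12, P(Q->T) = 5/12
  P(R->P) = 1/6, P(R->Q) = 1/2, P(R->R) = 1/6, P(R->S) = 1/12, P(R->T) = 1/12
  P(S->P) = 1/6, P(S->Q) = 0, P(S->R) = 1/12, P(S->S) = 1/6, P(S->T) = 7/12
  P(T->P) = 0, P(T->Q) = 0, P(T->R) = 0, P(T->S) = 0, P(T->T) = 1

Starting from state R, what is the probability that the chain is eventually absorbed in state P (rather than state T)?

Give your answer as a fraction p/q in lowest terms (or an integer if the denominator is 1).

Let a_i = P(absorbed in P | start in state i).
Boundary conditions: a_P = 1, a_T = 0.
For each transient state i, a_i = sum_j P(i->j) * a_j:
  a_Q = 1/12*a_P + 1/3*a_Q + 1/12*a_R + 1/12*a_S + 5/12*a_T
  a_R = 1/6*a_P + 1/2*a_Q + 1/6*a_R + 1/12*a_S + 1/12*a_T
  a_S = 1/6*a_P + 0*a_Q + 1/12*a_R + 1/6*a_S + 7/12*a_T

Substituting a_P = 1 and a_T = 0, rearrange to (I - Q) a = r where r[i] = P(i -> P):
  [2/3, -1/12, -1/12] . (a_Q, a_R, a_S) = 1/12
  [-1/2, 5/6, -1/12] . (a_Q, a_R, a_S) = 1/6
  [0, -1/12, 5/6] . (a_Q, a_R, a_S) = 1/6

Solving yields:
  a_Q = 13/66
  a_R = 124/363
  a_S = 85/363

Starting state is R, so the absorption probability is a_R = 124/363.

Answer: 124/363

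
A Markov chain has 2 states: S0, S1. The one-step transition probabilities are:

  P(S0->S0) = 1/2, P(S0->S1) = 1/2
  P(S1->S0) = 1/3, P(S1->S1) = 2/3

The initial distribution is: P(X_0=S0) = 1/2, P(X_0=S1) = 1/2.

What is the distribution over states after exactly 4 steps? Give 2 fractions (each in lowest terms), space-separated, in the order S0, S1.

Answer: 1037/2592 1555/2592

Derivation:
Propagating the distribution step by step (d_{t+1} = d_t * P):
d_0 = (S0=1/2, S1=1/2)
  d_1[S0] = 1/2*1/2 + 1/2*1/3 = 5/12
  d_1[S1] = 1/2*1/2 + 1/2*2/3 = 7/12
d_1 = (S0=5/12, S1=7/12)
  d_2[S0] = 5/12*1/2 + 7/12*1/3 = 29/72
  d_2[S1] = 5/12*1/2 + 7/12*2/3 = 43/72
d_2 = (S0=29/72, S1=43/72)
  d_3[S0] = 29/72*1/2 + 43/72*1/3 = 173/432
  d_3[S1] = 29/72*1/2 + 43/72*2/3 = 259/432
d_3 = (S0=173/432, S1=259/432)
  d_4[S0] = 173/432*1/2 + 259/432*1/3 = 1037/2592
  d_4[S1] = 173/432*1/2 + 259/432*2/3 = 1555/2592
d_4 = (S0=1037/2592, S1=1555/2592)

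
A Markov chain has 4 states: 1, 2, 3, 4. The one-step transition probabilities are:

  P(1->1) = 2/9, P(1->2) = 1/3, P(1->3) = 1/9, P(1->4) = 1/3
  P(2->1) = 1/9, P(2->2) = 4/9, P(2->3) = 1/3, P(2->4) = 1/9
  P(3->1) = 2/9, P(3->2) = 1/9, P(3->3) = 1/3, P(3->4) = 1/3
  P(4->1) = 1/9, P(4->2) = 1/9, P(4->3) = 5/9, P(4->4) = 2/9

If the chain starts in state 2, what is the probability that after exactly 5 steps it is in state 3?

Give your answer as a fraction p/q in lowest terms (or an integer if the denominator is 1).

Answer: 20789/59049

Derivation:
Computing P^5 by repeated multiplication:
P^1 =
  1: [2/9, 1/3, 1/9, 1/3]
  2: [1/9, 4/9, 1/3, 1/9]
  3: [2/9, 1/9, 1/3, 1/3]
  4: [1/9, 1/9, 5/9, 2/9]
P^2 =
  1: [4/27, 22/81, 29/81, 2/9]
  2: [13/81, 23/81, 1/3, 2/9]
  3: [14/81, 16/81, 29/81, 22/81]
  4: [5/27, 14/81, 29/81, 23/81]
P^3 =
  1: [122/729, 19/81, 85/243, 181/729]
  2: [121/729, 176/729, 253/729, 179/729]
  3: [124/729, 157/729, 259/729, 7/27]
  4: [125/729, 17/81, 259/729, 64/243]
P^4 =
  1: [1106/6561, 1486/6561, 2305/6561, 1664/6561]
  2: [1103/6561, 1499/6561, 2303/6561, 184/729]
  3: [1112/6561, 1448/6561, 2317/6561, 1684/6561]
  4: [371/2187, 1438/6561, 2321/6561, 563/2187]
P^5 =
  1: [1108/6561, 13231/59049, 2311/6561, 15047/59049]
  2: [9967/59049, 13264/59049, 20789/59049, 15029/59049]
  3: [370/2187, 13129/59049, 20827/59049, 15103/59049]
  4: [9995/59049, 4367/19683, 2315/6561, 15118/59049]

(P^5)[2 -> 3] = 20789/59049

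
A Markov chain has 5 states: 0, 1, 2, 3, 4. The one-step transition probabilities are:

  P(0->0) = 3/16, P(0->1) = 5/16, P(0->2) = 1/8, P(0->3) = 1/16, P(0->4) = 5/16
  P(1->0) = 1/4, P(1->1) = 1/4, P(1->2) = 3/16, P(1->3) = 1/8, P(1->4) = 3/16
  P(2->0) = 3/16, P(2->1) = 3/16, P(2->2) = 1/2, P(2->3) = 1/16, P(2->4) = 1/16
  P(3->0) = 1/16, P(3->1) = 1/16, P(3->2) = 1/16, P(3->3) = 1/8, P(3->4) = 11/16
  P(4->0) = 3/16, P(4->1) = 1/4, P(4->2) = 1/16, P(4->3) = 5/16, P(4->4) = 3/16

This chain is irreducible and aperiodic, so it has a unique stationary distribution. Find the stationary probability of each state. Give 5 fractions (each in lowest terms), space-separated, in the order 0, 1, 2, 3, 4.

Answer: 7491/41072 569/2567 7419/41072 779/5134 5413/20536

Derivation:
The stationary distribution satisfies pi = pi * P, i.e.:
  pi_0 = 3/16*pi_0 + 1/4*pi_1 + 3/16*pi_2 + 1/16*pi_3 + 3/16*pi_4
  pi_1 = 5/16*pi_0 + 1/4*pi_1 + 3/16*pi_2 + 1/16*pi_3 + 1/4*pi_4
  pi_2 = 1/8*pi_0 + 3/16*pi_1 + 1/2*pi_2 + 1/16*pi_3 + 1/16*pi_4
  pi_3 = 1/16*pi_0 + 1/8*pi_1 + 1/16*pi_2 + 1/8*pi_3 + 5/16*pi_4
  pi_4 = 5/16*pi_0 + 3/16*pi_1 + 1/16*pi_2 + 11/16*pi_3 + 3/16*pi_4
with normalization: pi_0 + pi_1 + pi_2 + pi_3 + pi_4 = 1.

Using the first 4 balance equations plus normalization, the linear system A*pi = b is:
  [-13/16, 1/4, 3/16, 1/16, 3/16] . pi = 0
  [5/16, -3/4, 3/16, 1/16, 1/4] . pi = 0
  [1/8, 3/16, -1/2, 1/16, 1/16] . pi = 0
  [1/16, 1/8, 1/16, -7/8, 5/16] . pi = 0
  [1, 1, 1, 1, 1] . pi = 1

Solving yields:
  pi_0 = 7491/41072
  pi_1 = 569/2567
  pi_2 = 7419/41072
  pi_3 = 779/5134
  pi_4 = 5413/20536

Verification (pi * P):
  7491/41072*3/16 + 569/2567*1/4 + 7419/41072*3/16 + 779/5134*1/16 + 5413/20536*3/16 = 7491/41072 = pi_0  (ok)
  7491/41072*5/16 + 569/2567*1/4 + 7419/41072*3/16 + 779/5134*1/16 + 5413/20536*1/4 = 569/2567 = pi_1  (ok)
  7491/41072*1/8 + 569/2567*3/16 + 7419/41072*1/2 + 779/5134*1/16 + 5413/20536*1/16 = 7419/41072 = pi_2  (ok)
  7491/41072*1/16 + 569/2567*1/8 + 7419/41072*1/16 + 779/5134*1/8 + 5413/20536*5/16 = 779/5134 = pi_3  (ok)
  7491/41072*5/16 + 569/2567*3/16 + 7419/41072*1/16 + 779/5134*11/16 + 5413/20536*3/16 = 5413/20536 = pi_4  (ok)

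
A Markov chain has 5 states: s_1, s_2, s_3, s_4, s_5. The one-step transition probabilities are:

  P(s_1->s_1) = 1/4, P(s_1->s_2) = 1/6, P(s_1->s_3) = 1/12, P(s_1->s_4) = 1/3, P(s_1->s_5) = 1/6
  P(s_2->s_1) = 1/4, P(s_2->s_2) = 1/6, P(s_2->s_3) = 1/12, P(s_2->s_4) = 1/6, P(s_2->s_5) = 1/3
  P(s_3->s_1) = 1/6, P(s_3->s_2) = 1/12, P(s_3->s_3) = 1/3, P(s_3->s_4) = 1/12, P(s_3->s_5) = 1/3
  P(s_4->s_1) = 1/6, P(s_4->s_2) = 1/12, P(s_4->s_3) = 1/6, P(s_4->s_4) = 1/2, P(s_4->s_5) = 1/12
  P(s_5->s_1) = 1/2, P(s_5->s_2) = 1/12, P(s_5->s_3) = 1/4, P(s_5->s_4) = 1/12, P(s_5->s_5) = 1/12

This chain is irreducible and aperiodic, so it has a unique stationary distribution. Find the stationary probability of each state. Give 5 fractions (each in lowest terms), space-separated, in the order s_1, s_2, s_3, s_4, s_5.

The stationary distribution satisfies pi = pi * P, i.e.:
  pi_s_1 = 1/4*pi_s_1 + 1/4*pi_s_2 + 1/6*pi_s_3 + 1/6*pi_s_4 + 1/2*pi_s_5
  pi_s_2 = 1/6*pi_s_1 + 1/6*pi_s_2 + 1/12*pi_s_3 + 1/12*pi_s_4 + 1/12*pi_s_5
  pi_s_3 = 1/12*pi_s_1 + 1/12*pi_s_2 + 1/3*pi_s_3 + 1/6*pi_s_4 + 1/4*pi_s_5
  pi_s_4 = 1/3*pi_s_1 + 1/6*pi_s_2 + 1/12*pi_s_3 + 1/2*pi_s_4 + 1/12*pi_s_5
  pi_s_5 = 1/6*pi_s_1 + 1/3*pi_s_2 + 1/3*pi_s_3 + 1/12*pi_s_4 + 1/12*pi_s_5
with normalization: pi_s_1 + pi_s_2 + pi_s_3 + pi_s_4 + pi_s_5 = 1.

Using the first 4 balance equations plus normalization, the linear system A*pi = b is:
  [-3/4, 1/4, 1/6, 1/6, 1/2] . pi = 0
  [1/6, -5/6, 1/12, 1/12, 1/12] . pi = 0
  [1/12, 1/12, -2/3, 1/6, 1/4] . pi = 0
  [1/3, 1/6, 1/12, -1/2, 1/12] . pi = 0
  [1, 1, 1, 1, 1] . pi = 1

Solving yields:
  pi_s_1 = 3503/13624
  pi_s_2 = 1557/13624
  pi_s_3 = 1231/6812
  pi_s_4 = 1835/6812
  pi_s_5 = 304/1703

Verification (pi * P):
  3503/13624*1/4 + 1557/13624*1/4 + 1231/6812*1/6 + 1835/6812*1/6 + 304/1703*1/2 = 3503/13624 = pi_s_1  (ok)
  3503/13624*1/6 + 1557/13624*1/6 + 1231/6812*1/12 + 1835/6812*1/12 + 304/1703*1/12 = 1557/13624 = pi_s_2  (ok)
  3503/13624*1/12 + 1557/13624*1/12 + 1231/6812*1/3 + 1835/6812*1/6 + 304/1703*1/4 = 1231/6812 = pi_s_3  (ok)
  3503/13624*1/3 + 1557/13624*1/6 + 1231/6812*1/12 + 1835/6812*1/2 + 304/1703*1/12 = 1835/6812 = pi_s_4  (ok)
  3503/13624*1/6 + 1557/13624*1/3 + 1231/6812*1/3 + 1835/6812*1/12 + 304/1703*1/12 = 304/1703 = pi_s_5  (ok)

Answer: 3503/13624 1557/13624 1231/6812 1835/6812 304/1703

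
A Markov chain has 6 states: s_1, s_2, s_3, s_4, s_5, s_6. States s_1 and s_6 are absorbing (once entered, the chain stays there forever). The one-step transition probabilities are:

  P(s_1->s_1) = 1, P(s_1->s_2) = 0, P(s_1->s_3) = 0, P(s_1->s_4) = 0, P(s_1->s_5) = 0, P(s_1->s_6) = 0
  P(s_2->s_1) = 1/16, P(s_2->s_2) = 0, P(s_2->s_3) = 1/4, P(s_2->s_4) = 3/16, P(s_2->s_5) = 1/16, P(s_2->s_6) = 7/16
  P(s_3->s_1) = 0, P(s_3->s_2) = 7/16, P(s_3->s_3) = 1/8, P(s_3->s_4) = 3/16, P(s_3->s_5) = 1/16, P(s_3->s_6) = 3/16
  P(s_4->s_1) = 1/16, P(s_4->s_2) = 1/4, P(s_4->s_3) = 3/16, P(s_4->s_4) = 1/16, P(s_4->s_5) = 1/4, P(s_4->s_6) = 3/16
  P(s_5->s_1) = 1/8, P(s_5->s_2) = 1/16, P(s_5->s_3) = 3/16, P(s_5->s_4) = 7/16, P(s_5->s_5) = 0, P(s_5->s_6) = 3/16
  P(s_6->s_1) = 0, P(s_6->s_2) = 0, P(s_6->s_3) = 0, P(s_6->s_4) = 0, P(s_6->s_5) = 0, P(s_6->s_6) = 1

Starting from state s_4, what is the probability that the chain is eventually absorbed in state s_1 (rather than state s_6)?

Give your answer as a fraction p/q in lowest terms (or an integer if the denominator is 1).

Answer: 3131/15724

Derivation:
Let a_i = P(absorbed in s_1 | start in state i).
Boundary conditions: a_s_1 = 1, a_s_6 = 0.
For each transient state i, a_i = sum_j P(i->j) * a_j:
  a_s_2 = 1/16*a_s_1 + 0*a_s_2 + 1/4*a_s_3 + 3/16*a_s_4 + 1/16*a_s_5 + 7/16*a_s_6
  a_s_3 = 0*a_s_1 + 7/16*a_s_2 + 1/8*a_s_3 + 3/16*a_s_4 + 1/16*a_s_5 + 3/16*a_s_6
  a_s_4 = 1/16*a_s_1 + 1/4*a_s_2 + 3/16*a_s_3 + 1/16*a_s_4 + 1/4*a_s_5 + 3/16*a_s_6
  a_s_5 = 1/8*a_s_1 + 1/16*a_s_2 + 3/16*a_s_3 + 7/16*a_s_4 + 0*a_s_5 + 3/16*a_s_6

Substituting a_s_1 = 1 and a_s_6 = 0, rearrange to (I - Q) a = r where r[i] = P(i -> s_1):
  [1, -1/4, -3/16, -1/16] . (a_s_2, a_s_3, a_s_4, a_s_5) = 1/16
  [-7/16, 7/8, -3/16, -1/16] . (a_s_2, a_s_3, a_s_4, a_s_5) = 0
  [-1/4, -3/16, 15/16, -1/4] . (a_s_2, a_s_3, a_s_4, a_s_5) = 1/16
  [-1/16, -3/16, -7/16, 1] . (a_s_2, a_s_3, a_s_4, a_s_5) = 1/8

Solving yields:
  a_s_2 = 1171/7862
  a_s_3 = 2119/15724
  a_s_4 = 3131/15724
  a_s_5 = 3879/15724

Starting state is s_4, so the absorption probability is a_s_4 = 3131/15724.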